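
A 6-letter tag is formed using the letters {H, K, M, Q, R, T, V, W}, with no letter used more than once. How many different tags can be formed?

20160

Choose and order 6 of the 8 symbols: the first letter has 8 options, the next 7, and so on down to 3.
That product is 8 × 7 × 6 × 5 × 4 × 3 = 20160.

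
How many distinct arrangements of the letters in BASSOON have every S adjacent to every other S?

Treat the 2 copies of S as a single block. The multiset to arrange is then {SS, A, B, N, O, O}, 6 items in all.
That gives (6)!/(2!) = 360 arrangements.

360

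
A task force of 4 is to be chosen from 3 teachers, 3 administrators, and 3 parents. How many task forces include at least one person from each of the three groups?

Total 4-person selections from all 9: C(9,4) = 126.
Subtract selections that omit an entire group: no teachers → C(6,4) = 15; no administrators → C(6,4) = 15; no parents → C(6,4) = 15.
Add back selections omitting two groups (i.e. drawn from a single group): C(3,4) + C(3,4) + C(3,4) = 0.
By inclusion–exclusion: 126 − 45 + 0 = 81.

81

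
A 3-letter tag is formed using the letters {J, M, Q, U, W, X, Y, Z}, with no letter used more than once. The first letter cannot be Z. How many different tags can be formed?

294

The first letter has 8−1 = 7 choices (anything except Z).
The remaining 2 letters are filled from the other 7 symbols without repetition: 7 × 6 = 42.
Total: 7 × 42 = 294.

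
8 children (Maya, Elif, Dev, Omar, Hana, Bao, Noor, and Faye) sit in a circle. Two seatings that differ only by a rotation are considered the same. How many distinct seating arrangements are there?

5040

Around a circle, 8 distinct people have 8!/8 = (7)! = 5040 rotationally distinct seatings.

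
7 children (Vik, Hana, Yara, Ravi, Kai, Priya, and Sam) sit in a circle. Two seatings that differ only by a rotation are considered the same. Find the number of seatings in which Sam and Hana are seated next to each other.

Glue Sam and Hana into a block (2 internal orders). Seating 6 units around a circle gives (5)! arrangements.
So 2 × (5)! = 2 × 120 = 240.

240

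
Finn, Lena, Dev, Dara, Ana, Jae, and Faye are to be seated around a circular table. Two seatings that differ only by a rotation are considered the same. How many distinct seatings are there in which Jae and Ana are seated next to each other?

240

Glue Jae and Ana into a block (2 internal orders). Seating 6 units around a circle gives (5)! arrangements.
So 2 × (5)! = 2 × 120 = 240.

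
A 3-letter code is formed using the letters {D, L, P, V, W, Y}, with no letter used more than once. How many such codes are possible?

120

With no repetition, fill the 3 letters in order: 6 choices, then 5, down to 4.
That product is 6 × 5 × 4 = 120.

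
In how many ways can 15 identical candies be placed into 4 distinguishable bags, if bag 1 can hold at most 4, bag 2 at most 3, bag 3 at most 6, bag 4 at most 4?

Without the upper bounds there are C(18,3) = 816 ways to split 15 among 4 bags.
Subtract solutions that violate a single cap (substitute x_i' = x_i − (cap_i+1)): x_1 ≥ 5 gives C(13,3) = 286; x_2 ≥ 4 gives C(14,3) = 364; x_3 ≥ 7 gives C(11,3) = 165; x_4 ≥ 5 gives C(13,3) = 286. Together 1101.
Add back pairs where two caps are both exceeded: 84 + 20 + 56 + 35 + 84 + 20 = 299.
Subtract triples: 0 + 4 + 0 + 0 = 4.
By inclusion–exclusion the count is 816 − 1101 + 299 − 4 = 10.

10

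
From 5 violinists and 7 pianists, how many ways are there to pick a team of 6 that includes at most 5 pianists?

917

Split by how many pianists are chosen (0 through 5).
Sum: C(7,0)·C(5,6) + C(7,1)·C(5,5) + C(7,2)·C(5,4) + C(7,3)·C(5,3) + C(7,4)·C(5,2) + C(7,5)·C(5,1) = 0 + 7 + 105 + 350 + 350 + 105 = 917.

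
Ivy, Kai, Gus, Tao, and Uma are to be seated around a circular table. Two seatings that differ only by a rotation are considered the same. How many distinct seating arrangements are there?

Fix one person's seat to break rotational symmetry; the remaining 4 people can be arranged in (4)! = 24 ways.

24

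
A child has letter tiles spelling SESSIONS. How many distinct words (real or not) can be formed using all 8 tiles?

Letter multiplicities in SESSIONS: E×1, I×1, N×1, O×1, S×4.
The number of distinct arrangements is 8!/(4!) = 40320/24 = 1680.

1680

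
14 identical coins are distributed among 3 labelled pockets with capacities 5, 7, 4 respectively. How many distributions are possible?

Without the upper bounds there are C(16,2) = 120 ways to split 14 among 3 pockets.
Subtract solutions that violate a single cap (substitute x_i' = x_i − (cap_i+1)): x_1 ≥ 6 gives C(10,2) = 45; x_2 ≥ 8 gives C(8,2) = 28; x_3 ≥ 5 gives C(11,2) = 55. Together 128.
Add back pairs where two caps are both exceeded: 1 + 10 + 3 = 14.
By inclusion–exclusion the count is 120 − 128 + 14 = 6.

6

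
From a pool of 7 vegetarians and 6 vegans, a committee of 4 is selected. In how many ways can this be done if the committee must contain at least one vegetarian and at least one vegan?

Unrestricted: C(13,4) = 715 ways to pick any 4 of the 13.
Selections missing a whole group: no vegetarians → C(6,4) = 15; no vegans → C(7,4) = 35.
Both groups omitted at once is impossible, so 715 − 50 = 665.

665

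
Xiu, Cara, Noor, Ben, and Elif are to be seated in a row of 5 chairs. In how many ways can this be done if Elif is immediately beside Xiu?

Treat {Elif, Xiu} as a single unit. There are 4 units to order, and the pair itself can be ordered 2 ways.
So the count is 2·(4)! = 48.

48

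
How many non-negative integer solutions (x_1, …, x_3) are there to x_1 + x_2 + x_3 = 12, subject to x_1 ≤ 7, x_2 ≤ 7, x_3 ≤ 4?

25

Ignoring the caps, the number of non-negative solutions to x_1+…+x_3 = 12 is C(14,2) = 91.
Subtract solutions that violate a single cap (substitute x_i' = x_i − (cap_i+1)): x_1 ≥ 8 gives C(6,2) = 15; x_2 ≥ 8 gives C(6,2) = 15; x_3 ≥ 5 gives C(9,2) = 36. Together 66.
No two caps can be exceeded simultaneously, so the pair terms are all 0.
By inclusion–exclusion the count is 91 − 66 + 0 = 25.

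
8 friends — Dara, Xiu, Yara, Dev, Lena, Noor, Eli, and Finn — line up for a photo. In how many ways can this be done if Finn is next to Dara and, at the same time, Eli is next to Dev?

Treat {Finn,Dara} as one block (2 orders) and {Eli,Dev} as another (2 orders).
That leaves 6 units to arrange: 2 × 2 × 6! = 4 × 720 = 2880.

2880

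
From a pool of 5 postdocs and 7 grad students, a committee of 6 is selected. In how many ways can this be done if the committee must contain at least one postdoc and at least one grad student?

With no constraint there are C(12,6) = 924 possible selections.
Subtract selections that omit an entire group: no postdocs → C(7,6) = 7; no grad students → C(5,6) = 0.
Both groups omitted at once is impossible, so 924 − 7 = 917.

917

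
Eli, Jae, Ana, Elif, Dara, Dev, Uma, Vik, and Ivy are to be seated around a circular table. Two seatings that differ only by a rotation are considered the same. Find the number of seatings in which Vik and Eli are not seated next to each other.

30240

Without the restriction there are (8)! = 40320 seatings.
Those with Vik next to Eli: fuse the pair into one unit and seat 8 units around a circle — 2·(7)! = 10080.
Subtracting, 40320 − 10080 = 30240.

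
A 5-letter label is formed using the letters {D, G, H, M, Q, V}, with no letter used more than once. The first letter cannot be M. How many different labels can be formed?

600

The first letter has 6−1 = 5 choices (anything except M).
The remaining 4 letters are filled from the other 5 symbols without repetition: 5 × 4 × 3 × 2 = 120.
Total: 5 × 120 = 600.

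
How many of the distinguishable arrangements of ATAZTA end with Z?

10

With the last slot taken by Z, it remains to arrange the other 5 letters (ATATA).
Those 5 letters have A appearing 3 times and T appearing twice, giving (5)!/(3!·2!) = 10.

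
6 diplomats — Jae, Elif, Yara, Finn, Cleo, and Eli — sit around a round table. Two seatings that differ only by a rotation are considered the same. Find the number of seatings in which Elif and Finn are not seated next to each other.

Without the restriction there are (5)! = 120 seatings.
Those with Elif next to Finn: fuse the pair into one unit and seat 5 units around a circle — 2·(4)! = 48.
Subtracting, 120 − 48 = 72.

72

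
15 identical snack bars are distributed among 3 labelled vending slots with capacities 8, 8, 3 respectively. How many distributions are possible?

14

Ignoring the caps, the number of non-negative solutions to x_1+…+x_3 = 15 is C(17,2) = 136.
Subtract solutions that violate a single cap (substitute x_i' = x_i − (cap_i+1)): x_1 ≥ 9 gives C(8,2) = 28; x_2 ≥ 9 gives C(8,2) = 28; x_3 ≥ 4 gives C(13,2) = 78. Together 134.
Add back pairs where two caps are both exceeded: 0 + 6 + 6 = 12.
By inclusion–exclusion the count is 136 − 134 + 12 = 14.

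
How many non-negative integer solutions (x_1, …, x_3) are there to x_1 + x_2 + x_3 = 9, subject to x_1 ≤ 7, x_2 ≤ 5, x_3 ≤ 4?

Ignoring the caps, the number of non-negative solutions to x_1+…+x_3 = 9 is C(11,2) = 55.
Subtract solutions that violate a single cap (substitute x_i' = x_i − (cap_i+1)): x_1 ≥ 8 gives C(3,2) = 3; x_2 ≥ 6 gives C(5,2) = 10; x_3 ≥ 5 gives C(6,2) = 15. Together 28.
No two caps can be exceeded simultaneously, so the pair terms are all 0.
By inclusion–exclusion the count is 55 − 28 + 0 = 27.

27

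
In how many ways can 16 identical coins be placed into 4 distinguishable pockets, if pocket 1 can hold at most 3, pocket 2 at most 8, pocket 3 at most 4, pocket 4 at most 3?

10

Ignoring the caps, the number of non-negative solutions to x_1+…+x_4 = 16 is C(19,3) = 969.
Subtract solutions that violate a single cap (substitute x_i' = x_i − (cap_i+1)): x_1 ≥ 4 gives C(15,3) = 455; x_2 ≥ 9 gives C(10,3) = 120; x_3 ≥ 5 gives C(14,3) = 364; x_4 ≥ 4 gives C(15,3) = 455. Together 1394.
Add back pairs where two caps are both exceeded: 20 + 120 + 165 + 10 + 20 + 120 = 455.
Subtract triples: 0 + 0 + 20 + 0 = 20.
By inclusion–exclusion the count is 969 − 1394 + 455 − 20 = 10.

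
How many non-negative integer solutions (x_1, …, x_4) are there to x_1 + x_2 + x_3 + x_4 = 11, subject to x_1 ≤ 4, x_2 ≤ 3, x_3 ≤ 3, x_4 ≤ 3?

10

By stars and bars, unrestricted non-negative solutions to x_1+…+x_4 = 11 number C(11+3,3) = 364.
Subtract solutions that violate a single cap (substitute x_i' = x_i − (cap_i+1)): x_1 ≥ 5 gives C(9,3) = 84; x_2 ≥ 4 gives C(10,3) = 120; x_3 ≥ 4 gives C(10,3) = 120; x_4 ≥ 4 gives C(10,3) = 120. Together 444.
Add back pairs where two caps are both exceeded: 10 + 10 + 10 + 20 + 20 + 20 = 90.
By inclusion–exclusion the count is 364 − 444 + 90 = 10.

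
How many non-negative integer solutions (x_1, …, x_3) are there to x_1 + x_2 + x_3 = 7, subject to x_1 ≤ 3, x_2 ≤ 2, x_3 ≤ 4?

6

Ignoring the caps, the number of non-negative solutions to x_1+…+x_3 = 7 is C(9,2) = 36.
Subtract solutions that violate a single cap (substitute x_i' = x_i − (cap_i+1)): x_1 ≥ 4 gives C(5,2) = 10; x_2 ≥ 3 gives C(6,2) = 15; x_3 ≥ 5 gives C(4,2) = 6. Together 31.
Add back pairs where two caps are both exceeded: 1 + 0 + 0 = 1.
By inclusion–exclusion the count is 36 − 31 + 1 = 6.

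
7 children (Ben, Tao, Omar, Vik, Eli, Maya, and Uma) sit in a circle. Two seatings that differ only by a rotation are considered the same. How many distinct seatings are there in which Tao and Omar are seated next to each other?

240

Glue Tao and Omar into a block (2 internal orders). Seating 6 units around a circle gives (5)! arrangements.
So 2 × (5)! = 2 × 120 = 240.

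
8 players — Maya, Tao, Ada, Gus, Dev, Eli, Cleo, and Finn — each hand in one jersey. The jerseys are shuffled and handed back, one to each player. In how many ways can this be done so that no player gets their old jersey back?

14833

This is the derangement count D_8: permutations of 8 items with no fixed point.
By inclusion–exclusion this is Σ_{j=0}^{8} (−1)^j C(8,j)·(8−j)!.
Computing: 40320 − 40320 + 20160 − 6720 + 1680 − 336 + 56 − 8 + 1 = 14833.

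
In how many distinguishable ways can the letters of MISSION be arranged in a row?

1260

MISSION has 7 letters with I appearing twice and S appearing twice.
The number of distinct arrangements is 7!/(2!·2!) = 5040/4 = 1260.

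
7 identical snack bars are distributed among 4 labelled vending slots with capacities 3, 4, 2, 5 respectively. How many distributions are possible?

52

Ignoring the caps, the number of non-negative solutions to x_1+…+x_4 = 7 is C(10,3) = 120.
Subtract solutions that violate a single cap (substitute x_i' = x_i − (cap_i+1)): x_1 ≥ 4 gives C(6,3) = 20; x_2 ≥ 5 gives C(5,3) = 10; x_3 ≥ 3 gives C(7,3) = 35; x_4 ≥ 6 gives C(4,3) = 4. Together 69.
Add back pairs where two caps are both exceeded: 0 + 1 + 0 + 0 + 0 + 0 = 1.
By inclusion–exclusion the count is 120 − 69 + 1 = 52.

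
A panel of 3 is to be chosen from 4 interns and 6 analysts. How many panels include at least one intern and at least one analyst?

Total 3-person selections from all 10: C(10,3) = 120.
Selections missing a whole group: no interns → C(6,3) = 20; no analysts → C(4,3) = 4.
Both groups omitted at once is impossible, so 120 − 24 = 96.

96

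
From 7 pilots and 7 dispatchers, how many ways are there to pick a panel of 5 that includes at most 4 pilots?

Split by how many pilots are chosen (0 through 4).
Sum: C(7,0)·C(7,5) + C(7,1)·C(7,4) + C(7,2)·C(7,3) + C(7,3)·C(7,2) + C(7,4)·C(7,1) = 21 + 245 + 735 + 735 + 245 = 1981.

1981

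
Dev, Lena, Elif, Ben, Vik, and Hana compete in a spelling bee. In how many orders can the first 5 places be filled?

This is an ordered selection of 5 from 6: P(6,5).
That gives 6 × 5 × 4 × 3 × 2 = 720.

720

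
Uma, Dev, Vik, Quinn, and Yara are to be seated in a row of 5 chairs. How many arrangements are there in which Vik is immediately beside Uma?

Place the 3 others and the Vik-Uma pair as 4 objects in a line; the pair has 2 internal arrangements.
So the count is 2·(4)! = 48.

48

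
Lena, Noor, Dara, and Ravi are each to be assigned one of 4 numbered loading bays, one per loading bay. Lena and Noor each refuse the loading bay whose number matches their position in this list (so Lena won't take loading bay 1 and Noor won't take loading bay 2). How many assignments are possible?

14

Let Aᵢ (for i ∈ {1, 2}) be the placements that put person i in their forbidden loading bay. Any j of these fix j positions, leaving (4−j)! ways to fill the rest, and there are C(2,j) ways to pick which j.
By inclusion–exclusion, the number of valid placements is Σ_{j=0}^{2} (−1)^j C(2,j)·(4−j)!.
Computing: 24 − 12 + 2 = 14.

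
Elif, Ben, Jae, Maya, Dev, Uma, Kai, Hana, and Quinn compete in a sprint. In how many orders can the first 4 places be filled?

There are 9 choices for 1st place, 8 for 2nd, and so on down to 6 for position 4.
That gives 9 × 8 × 7 × 6 = 3024.

3024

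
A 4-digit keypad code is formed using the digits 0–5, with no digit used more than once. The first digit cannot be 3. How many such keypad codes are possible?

The first digit has 6−1 = 5 choices (anything except 3).
The remaining 3 digits are filled from the other 5 symbols without repetition: 5 × 4 × 3 = 60.
Total: 5 × 60 = 300.

300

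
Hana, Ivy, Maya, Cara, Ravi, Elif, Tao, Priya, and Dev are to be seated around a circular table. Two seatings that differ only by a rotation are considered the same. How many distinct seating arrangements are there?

40320

Fix one person's seat to break rotational symmetry; the remaining 8 people can be arranged in (8)! = 40320 ways.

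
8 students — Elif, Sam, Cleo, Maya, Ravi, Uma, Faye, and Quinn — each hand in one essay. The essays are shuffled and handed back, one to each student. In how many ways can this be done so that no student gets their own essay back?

14833

This is the derangement count D_8: permutations of 8 items with no fixed point.
By inclusion–exclusion this is Σ_{j=0}^{8} (−1)^j C(8,j)·(8−j)!.
Computing: 40320 − 40320 + 20160 − 6720 + 1680 − 336 + 56 − 8 + 1 = 14833.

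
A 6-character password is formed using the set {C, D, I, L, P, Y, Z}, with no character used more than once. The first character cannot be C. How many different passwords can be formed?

4320

The first character has 7−1 = 6 choices (anything except C).
The remaining 5 characters are filled from the other 6 symbols without repetition: 6 × 5 × 4 × 3 × 2 = 720.
Total: 6 × 720 = 4320.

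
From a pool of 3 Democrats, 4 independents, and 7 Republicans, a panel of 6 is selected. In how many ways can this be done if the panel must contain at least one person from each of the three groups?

2331

With no constraint there are C(14,6) = 3003 possible selections.
Selections missing a whole group: no Democrats → C(11,6) = 462; no independents → C(10,6) = 210; no Republicans → C(7,6) = 7.
Add back selections omitting two groups (i.e. drawn from a single group): C(3,6) + C(4,6) + C(7,6) = 7.
By inclusion–exclusion: 3003 − 679 + 7 = 2331.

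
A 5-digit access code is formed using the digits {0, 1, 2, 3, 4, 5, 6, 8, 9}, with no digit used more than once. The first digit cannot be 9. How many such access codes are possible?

The first digit has 9−1 = 8 choices (anything except 9).
The remaining 4 digits are filled from the other 8 symbols without repetition: 8 × 7 × 6 × 5 = 1680.
Total: 8 × 1680 = 13440.

13440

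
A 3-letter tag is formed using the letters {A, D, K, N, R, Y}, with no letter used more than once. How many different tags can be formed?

Choose and order 3 of the 6 symbols: the first letter has 6 options, the next 5, then 4.
6 × 5 × 4 = 120.

120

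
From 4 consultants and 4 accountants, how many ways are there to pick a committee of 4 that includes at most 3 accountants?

Split by how many accountants are chosen (0 through 3).
Sum: C(4,0)·C(4,4) + C(4,1)·C(4,3) + C(4,2)·C(4,2) + C(4,3)·C(4,1) = 1 + 16 + 36 + 16 = 69.

69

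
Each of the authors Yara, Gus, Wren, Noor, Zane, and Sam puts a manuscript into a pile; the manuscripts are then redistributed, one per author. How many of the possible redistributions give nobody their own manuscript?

This is the derangement count D_6: permutations of 6 items with no fixed point.
By inclusion–exclusion this is Σ_{j=0}^{6} (−1)^j C(6,j)·(6−j)!.
Computing: 720 − 720 + 360 − 120 + 30 − 6 + 1 = 265.

265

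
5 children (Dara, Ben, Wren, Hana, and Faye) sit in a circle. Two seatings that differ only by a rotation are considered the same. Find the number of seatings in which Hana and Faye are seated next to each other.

12

Glue Hana and Faye into a block (2 internal orders). Seating 4 units around a circle gives (3)! arrangements.
So 2 × (3)! = 2 × 6 = 12.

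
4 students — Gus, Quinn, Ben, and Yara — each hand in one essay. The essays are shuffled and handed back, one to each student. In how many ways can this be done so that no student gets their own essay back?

Count assignments avoiding every fixed point. For any j of the 4 students fixed to their own essay, the other 4−j can be arranged in (4−j)! ways.
By inclusion–exclusion this is Σ_{j=0}^{4} (−1)^j C(4,j)·(4−j)!.
Computing: 24 − 24 + 12 − 4 + 1 = 9.

9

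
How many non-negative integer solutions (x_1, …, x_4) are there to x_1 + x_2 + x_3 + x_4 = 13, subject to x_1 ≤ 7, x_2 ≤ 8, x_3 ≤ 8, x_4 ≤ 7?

Without the upper bounds there are C(16,3) = 560 ways to split 13 among 4 variables.
Subtract solutions that violate a single cap (substitute x_i' = x_i − (cap_i+1)): x_1 ≥ 8 gives C(8,3) = 56; x_2 ≥ 9 gives C(7,3) = 35; x_3 ≥ 9 gives C(7,3) = 35; x_4 ≥ 8 gives C(8,3) = 56. Together 182.
No two caps can be exceeded simultaneously, so the pair terms are all 0.
By inclusion–exclusion the count is 560 − 182 + 0 = 378.

378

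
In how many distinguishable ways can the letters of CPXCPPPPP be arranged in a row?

The 9 letters of CPXCPPPPP have repeats: C appearing twice and P appearing 6 times.
Dividing 9! = 362880 by 6!·2! = 1440 for the repeated letters gives 252.

252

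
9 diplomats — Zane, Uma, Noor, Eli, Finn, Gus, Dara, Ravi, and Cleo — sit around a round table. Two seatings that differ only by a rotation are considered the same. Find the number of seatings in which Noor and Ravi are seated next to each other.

Glue Noor and Ravi into a block (2 internal orders). Seating 8 units around a circle gives (7)! arrangements.
So 2 × (7)! = 2 × 5040 = 10080.

10080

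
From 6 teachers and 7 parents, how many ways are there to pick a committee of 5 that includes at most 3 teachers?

1176

Split by how many teachers are chosen (0 through 3).
Sum: C(6,0)·C(7,5) + C(6,1)·C(7,4) + C(6,2)·C(7,3) + C(6,3)·C(7,2) = 21 + 210 + 525 + 420 = 1176.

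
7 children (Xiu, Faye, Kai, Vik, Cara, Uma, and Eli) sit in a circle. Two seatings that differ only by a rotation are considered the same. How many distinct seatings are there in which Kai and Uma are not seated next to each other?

480

All circular seatings of 7 people number (6)! = 720.
Seatings with Kai beside Uma: treat them as a block with 2 internal orders, giving 2 × (5)! = 240.
Subtracting, 720 − 240 = 480.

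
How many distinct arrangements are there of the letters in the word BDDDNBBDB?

630

BDDDNBBDB has 9 letters with B appearing 4 times and D appearing 4 times.
The number of distinct arrangements is 9!/(4!·4!) = 362880/576 = 630.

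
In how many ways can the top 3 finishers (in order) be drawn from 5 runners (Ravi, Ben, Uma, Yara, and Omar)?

60

There are 5 choices for 1st place, 4 for 2nd, and 3 for 3rd.
That gives 5 × 4 × 3 = 60.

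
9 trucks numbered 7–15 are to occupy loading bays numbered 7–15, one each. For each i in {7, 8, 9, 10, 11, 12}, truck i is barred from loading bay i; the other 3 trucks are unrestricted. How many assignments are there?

Let Aᵢ (for 7 ≤ i ≤ 12) be the placements that put truck i in its forbidden loading bay. Any j of these fix j positions, leaving (9−j)! ways to fill the rest, and there are C(6,j) ways to pick which j.
By inclusion–exclusion, the number of valid placements is Σ_{j=0}^{6} (−1)^j C(6,j)·(9−j)!.
Computing: 362880 − 241920 + 75600 − 14400 + 1800 − 144 + 6 = 183822.

183822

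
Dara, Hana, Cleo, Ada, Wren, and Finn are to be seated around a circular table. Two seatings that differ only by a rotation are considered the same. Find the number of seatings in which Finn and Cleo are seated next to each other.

48

Treat {Finn, Cleo} as one unit (2 internal orders) and seat the resulting 5 units around the table: (4)! circular arrangements.
So 2 × (4)! = 2 × 24 = 48.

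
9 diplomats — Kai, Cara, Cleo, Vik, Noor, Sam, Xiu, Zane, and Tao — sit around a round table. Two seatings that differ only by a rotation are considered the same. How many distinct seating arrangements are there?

Around a circle, 9 distinct people have 9!/9 = (8)! = 40320 rotationally distinct seatings.

40320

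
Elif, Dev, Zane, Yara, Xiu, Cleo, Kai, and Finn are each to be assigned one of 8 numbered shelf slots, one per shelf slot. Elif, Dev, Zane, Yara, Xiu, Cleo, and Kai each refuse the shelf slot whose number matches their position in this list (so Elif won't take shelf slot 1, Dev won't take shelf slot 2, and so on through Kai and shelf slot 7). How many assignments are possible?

Let Aᵢ (for 1 ≤ i ≤ 7) be the placements that put person i in their forbidden shelf slot. Any j of these fix j positions, leaving (8−j)! ways to fill the rest, and there are C(7,j) ways to pick which j.
By inclusion–exclusion, the number of valid placements is Σ_{j=0}^{7} (−1)^j C(7,j)·(8−j)!.
Computing: 40320 − 35280 + 15120 − 4200 + 840 − 126 + 14 − 1 = 16687.

16687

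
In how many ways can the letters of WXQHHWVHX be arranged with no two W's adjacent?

11760

Total arrangements of WXQHHWVHX: 9!/(3!·2!·2!) = 15120.
If the two W's are adjacent, glue them into one block, leaving 8 items to arrange: (8)!/(3!·2!) = 3360 ways.
Subtracting, 15120 − 3360 = 11760 arrangements keep the W's apart.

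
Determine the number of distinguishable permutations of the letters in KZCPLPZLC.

22680

The 9 letters of KZCPLPZLC have repeats: C appearing twice, L appearing twice, P appearing twice, and Z appearing twice.
Dividing 9! = 362880 by 2!·2!·2!·2! = 16 for the repeated letters gives 22680.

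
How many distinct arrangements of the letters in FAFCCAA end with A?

Fix A in the last position and arrange the remaining 6 letters.
Those 6 letters have A appearing twice, C appearing twice, and F appearing twice, giving (6)!/(2!·2!·2!) = 90.

90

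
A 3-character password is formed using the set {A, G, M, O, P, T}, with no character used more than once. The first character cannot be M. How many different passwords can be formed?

The first character has 6−1 = 5 choices (anything except M).
The remaining 2 characters are filled from the other 5 symbols without repetition: 5 × 4 = 20.
Total: 5 × 20 = 100.

100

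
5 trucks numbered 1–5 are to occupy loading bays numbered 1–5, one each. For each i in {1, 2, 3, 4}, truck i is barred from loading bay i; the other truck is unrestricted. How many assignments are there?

53

Let Aᵢ (for 1 ≤ i ≤ 4) be the placements that put truck i in its forbidden loading bay. Any j of these fix j positions, leaving (5−j)! ways to fill the rest, and there are C(4,j) ways to pick which j.
By inclusion–exclusion, the number of valid placements is Σ_{j=0}^{4} (−1)^j C(4,j)·(5−j)!.
Computing: 120 − 96 + 36 − 8 + 1 = 53.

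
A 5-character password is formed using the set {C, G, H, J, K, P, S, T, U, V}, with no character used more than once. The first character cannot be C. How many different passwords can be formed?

27216

The first character has 10−1 = 9 choices (anything except C).
The remaining 4 characters are filled from the other 9 symbols without repetition: 9 × 8 × 7 × 6 = 3024.
Total: 9 × 3024 = 27216.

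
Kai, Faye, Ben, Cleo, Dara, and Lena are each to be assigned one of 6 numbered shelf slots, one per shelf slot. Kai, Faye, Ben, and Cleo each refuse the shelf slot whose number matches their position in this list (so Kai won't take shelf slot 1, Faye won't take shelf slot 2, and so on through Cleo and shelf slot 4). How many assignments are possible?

362

Let Aᵢ (for 1 ≤ i ≤ 4) be the placements that put person i in their forbidden shelf slot. Any j of these fix j positions, leaving (6−j)! ways to fill the rest, and there are C(4,j) ways to pick which j.
By inclusion–exclusion, the number of valid placements is Σ_{j=0}^{4} (−1)^j C(4,j)·(6−j)!.
Computing: 720 − 480 + 144 − 24 + 2 = 362.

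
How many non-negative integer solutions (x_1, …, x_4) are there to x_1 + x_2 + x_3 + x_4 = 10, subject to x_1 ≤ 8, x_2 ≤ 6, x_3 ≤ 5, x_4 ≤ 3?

144

By stars and bars, unrestricted non-negative solutions to x_1+…+x_4 = 10 number C(10+3,3) = 286.
Subtract solutions that violate a single cap (substitute x_i' = x_i − (cap_i+1)): x_1 ≥ 9 gives C(4,3) = 4; x_2 ≥ 7 gives C(6,3) = 20; x_3 ≥ 6 gives C(7,3) = 35; x_4 ≥ 4 gives C(9,3) = 84. Together 143.
Add back pairs where two caps are both exceeded: 0 + 0 + 0 + 0 + 0 + 1 = 1.
By inclusion–exclusion the count is 286 − 143 + 1 = 144.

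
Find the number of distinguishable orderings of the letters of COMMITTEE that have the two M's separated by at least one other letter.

35280

There are 9!/(2!·2!·2!) = 45360 arrangements of COMMITTEE in total.
Arrangements with the M's together: treat MM as one letter, giving (8)!/(2!·2!) = 10080.
Hence 45360 − 10080 = 35280.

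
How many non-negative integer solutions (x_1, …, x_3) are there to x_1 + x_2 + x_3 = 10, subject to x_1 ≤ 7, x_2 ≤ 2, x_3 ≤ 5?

12

Ignoring the caps, the number of non-negative solutions to x_1+…+x_3 = 10 is C(12,2) = 66.
Subtract solutions that violate a single cap (substitute x_i' = x_i − (cap_i+1)): x_1 ≥ 8 gives C(4,2) = 6; x_2 ≥ 3 gives C(9,2) = 36; x_3 ≥ 6 gives C(6,2) = 15. Together 57.
Add back pairs where two caps are both exceeded: 0 + 0 + 3 = 3.
By inclusion–exclusion the count is 66 − 57 + 3 = 12.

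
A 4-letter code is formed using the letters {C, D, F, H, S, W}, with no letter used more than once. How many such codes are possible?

360

Choose and order 4 of the 6 symbols: the first letter has 6 options, the next 5, then 4, 3.
6 × 5 × 4 × 3 = 360.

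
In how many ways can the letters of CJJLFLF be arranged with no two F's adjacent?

450

There are 7!/(2!·2!·2!) = 630 arrangements of CJJLFLF in total.
Arrangements with the F's together: treat FF as one letter, giving (6)!/(2!·2!) = 180.
Hence 630 − 180 = 450.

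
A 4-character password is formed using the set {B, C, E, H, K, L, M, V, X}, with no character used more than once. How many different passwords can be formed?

This is a permutation of 4 out of 9: P(9,4) = 9!/5!.
That product is 9 × 8 × 7 × 6 = 3024.

3024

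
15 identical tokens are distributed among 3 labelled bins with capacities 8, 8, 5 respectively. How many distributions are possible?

Without the upper bounds there are C(17,2) = 136 ways to split 15 among 3 bins.
Subtract solutions that violate a single cap (substitute x_i' = x_i − (cap_i+1)): x_1 ≥ 9 gives C(8,2) = 28; x_2 ≥ 9 gives C(8,2) = 28; x_3 ≥ 6 gives C(11,2) = 55. Together 111.
Add back pairs where two caps are both exceeded: 0 + 1 + 1 = 2.
By inclusion–exclusion the count is 136 − 111 + 2 = 27.

27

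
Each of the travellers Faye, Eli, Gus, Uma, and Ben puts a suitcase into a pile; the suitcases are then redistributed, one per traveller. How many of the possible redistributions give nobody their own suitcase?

Count assignments avoiding every fixed point. For any j of the 5 travellers fixed to their own suitcase, the other 5−j can be arranged in (5−j)! ways.
By inclusion–exclusion this is Σ_{j=0}^{5} (−1)^j C(5,j)·(5−j)!.
Computing: 120 − 120 + 60 − 20 + 5 − 1 = 44.

44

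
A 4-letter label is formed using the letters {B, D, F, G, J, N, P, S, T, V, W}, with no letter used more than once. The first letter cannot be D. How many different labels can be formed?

The first letter has 11−1 = 10 choices (anything except D).
The remaining 3 letters are filled from the other 10 symbols without repetition: 10 × 9 × 8 = 720.
Total: 10 × 720 = 7200.

7200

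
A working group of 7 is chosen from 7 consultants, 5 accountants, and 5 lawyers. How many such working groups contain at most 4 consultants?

Split by how many consultants are chosen (0 through 4).
Sum: C(7,0)·C(10,7) + C(7,1)·C(10,6) + C(7,2)·C(10,5) + C(7,3)·C(10,4) + C(7,4)·C(10,3) = 120 + 1470 + 5292 + 7350 + 4200 = 18432.

18432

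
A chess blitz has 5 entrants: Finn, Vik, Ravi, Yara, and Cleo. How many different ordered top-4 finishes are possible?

This is an ordered selection of 4 from 5: P(5,4).
That gives 5 × 4 × 3 × 2 = 120.

120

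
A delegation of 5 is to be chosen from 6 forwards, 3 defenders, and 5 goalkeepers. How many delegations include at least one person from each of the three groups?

Unrestricted: C(14,5) = 2002 ways to pick any 5 of the 14.
Subtract selections that omit an entire group: no forwards → C(8,5) = 56; no defenders → C(11,5) = 462; no goalkeepers → C(9,5) = 126.
Add back selections omitting two groups (i.e. drawn from a single group): C(6,5) + C(3,5) + C(5,5) = 7.
By inclusion–exclusion: 2002 − 644 + 7 = 1365.

1365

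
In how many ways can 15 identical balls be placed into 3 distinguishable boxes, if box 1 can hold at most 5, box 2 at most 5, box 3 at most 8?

By stars and bars, unrestricted non-negative solutions to x_1+…+x_3 = 15 number C(15+2,2) = 136.
Subtract solutions that violate a single cap (substitute x_i' = x_i − (cap_i+1)): x_1 ≥ 6 gives C(11,2) = 55; x_2 ≥ 6 gives C(11,2) = 55; x_3 ≥ 9 gives C(8,2) = 28. Together 138.
Add back pairs where two caps are both exceeded: 10 + 1 + 1 = 12.
By inclusion–exclusion the count is 136 − 138 + 12 = 10.

10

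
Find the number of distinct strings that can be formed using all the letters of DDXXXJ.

Letter multiplicities in DDXXXJ: D×2, J×1, X×3.
So there are 6! / (3!·2!) = 60 distinguishable arrangements.

60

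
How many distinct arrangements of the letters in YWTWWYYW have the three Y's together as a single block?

Treat the 3 copies of Y as a single block. The multiset to arrange is then {YYY, T, W, W, W, W}, 6 items in all.
That gives (6)!/(4!) = 30 arrangements.

30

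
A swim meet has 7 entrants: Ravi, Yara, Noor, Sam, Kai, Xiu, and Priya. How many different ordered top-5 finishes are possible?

This is an ordered selection of 5 from 7: P(7,5).
That gives 7 × 6 × 5 × 4 × 3 = 2520.

2520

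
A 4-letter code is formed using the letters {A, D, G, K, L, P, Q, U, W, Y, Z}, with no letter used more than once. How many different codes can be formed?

7920

Choose and order 4 of the 11 symbols: the first letter has 11 options, the next 10, then 9, 8.
11 × 10 × 9 × 8 = 7920.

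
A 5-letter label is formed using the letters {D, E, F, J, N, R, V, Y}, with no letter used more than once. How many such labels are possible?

6720

This is a permutation of 5 out of 8: P(8,5) = 8!/3!.
8 × 7 × 6 × 5 × 4 = 6720.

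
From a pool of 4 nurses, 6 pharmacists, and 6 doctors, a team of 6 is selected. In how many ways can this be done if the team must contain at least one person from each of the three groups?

With no constraint there are C(16,6) = 8008 possible selections.
Selections missing a whole group: no nurses → C(12,6) = 924; no pharmacists → C(10,6) = 210; no doctors → C(10,6) = 210.
Add back selections omitting two groups (i.e. drawn from a single group): C(4,6) + C(6,6) + C(6,6) = 2.
By inclusion–exclusion: 8008 − 1344 + 2 = 6666.

6666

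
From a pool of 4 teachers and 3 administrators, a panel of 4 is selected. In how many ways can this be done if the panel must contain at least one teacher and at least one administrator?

34

Unrestricted: C(7,4) = 35 ways to pick any 4 of the 7.
Selections missing a whole group: no teachers → C(3,4) = 0; no administrators → C(4,4) = 1.
Both groups omitted at once is impossible, so 35 − 1 = 34.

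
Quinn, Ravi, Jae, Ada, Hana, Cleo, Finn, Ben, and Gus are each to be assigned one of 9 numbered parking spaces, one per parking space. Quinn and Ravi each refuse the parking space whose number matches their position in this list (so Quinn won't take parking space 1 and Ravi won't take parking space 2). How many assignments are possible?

Let Aᵢ (for i ∈ {1, 2}) be the placements that put person i in their forbidden parking space. Any j of these fix j positions, leaving (9−j)! ways to fill the rest, and there are C(2,j) ways to pick which j.
By inclusion–exclusion, the number of valid placements is Σ_{j=0}^{2} (−1)^j C(2,j)·(9−j)!.
Computing: 362880 − 80640 + 5040 = 287280.

287280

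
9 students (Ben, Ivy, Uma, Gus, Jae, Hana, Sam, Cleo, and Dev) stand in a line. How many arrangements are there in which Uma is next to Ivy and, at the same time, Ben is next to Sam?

20160

Treat {Uma,Ivy} as one block (2 orders) and {Ben,Sam} as another (2 orders).
That leaves 7 units to arrange: 2 × 2 × 7! = 4 × 5040 = 20160.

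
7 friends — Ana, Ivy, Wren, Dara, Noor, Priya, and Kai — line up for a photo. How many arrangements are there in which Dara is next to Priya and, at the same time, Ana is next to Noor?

Treat {Dara,Priya} as one block (2 orders) and {Ana,Noor} as another (2 orders).
That leaves 5 units to arrange: 2 × 2 × 5! = 4 × 120 = 480.

480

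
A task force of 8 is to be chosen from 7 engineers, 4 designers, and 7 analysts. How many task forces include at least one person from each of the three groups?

40425

Total 8-person selections from all 18: C(18,8) = 43758.
Subtract selections that omit an entire group: no engineers → C(11,8) = 165; no designers → C(14,8) = 3003; no analysts → C(11,8) = 165.
Add back selections omitting two groups (i.e. drawn from a single group): C(7,8) + C(4,8) + C(7,8) = 0.
By inclusion–exclusion: 43758 − 3333 + 0 = 40425.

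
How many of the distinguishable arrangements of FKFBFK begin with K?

With the first slot taken by K, it remains to arrange the other 5 letters (FFBFK).
Those 5 letters have F appearing 3 times, giving (5)!/(3!) = 20.

20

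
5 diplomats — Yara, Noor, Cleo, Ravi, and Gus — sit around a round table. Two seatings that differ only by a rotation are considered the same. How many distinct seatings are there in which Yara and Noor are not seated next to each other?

All circular seatings of 5 people number (4)! = 24.
Seatings with Yara beside Noor: treat them as a block with 2 internal orders, giving 2 × (3)! = 12.
Subtracting, 24 − 12 = 12.

12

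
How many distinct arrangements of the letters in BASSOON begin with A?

Fix A in the first position and arrange the remaining 6 letters.
Those 6 letters have O appearing twice and S appearing twice, giving (6)!/(2!·2!) = 180.

180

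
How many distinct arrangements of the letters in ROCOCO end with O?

Fix O in the last position and arrange the remaining 5 letters.
Those 5 letters have C appearing twice and O appearing twice, giving (5)!/(2!·2!) = 30.

30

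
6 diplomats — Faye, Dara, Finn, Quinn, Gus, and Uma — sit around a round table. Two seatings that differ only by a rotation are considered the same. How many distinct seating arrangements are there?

Around a circle, 6 distinct people have 6!/6 = (5)! = 120 rotationally distinct seatings.

120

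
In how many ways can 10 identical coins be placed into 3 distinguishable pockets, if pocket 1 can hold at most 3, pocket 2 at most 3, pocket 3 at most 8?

By stars and bars, unrestricted non-negative solutions to x_1+…+x_3 = 10 number C(10+2,2) = 66.
Subtract solutions that violate a single cap (substitute x_i' = x_i − (cap_i+1)): x_1 ≥ 4 gives C(8,2) = 28; x_2 ≥ 4 gives C(8,2) = 28; x_3 ≥ 9 gives C(3,2) = 3. Together 59.
Add back pairs where two caps are both exceeded: 6 + 0 + 0 = 6.
By inclusion–exclusion the count is 66 − 59 + 6 = 13.

13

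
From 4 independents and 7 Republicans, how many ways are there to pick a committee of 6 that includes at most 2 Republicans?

Split by how many Republicans are chosen (0 through 2).
Sum: C(7,0)·C(4,6) + C(7,1)·C(4,5) + C(7,2)·C(4,4) = 0 + 0 + 21 = 21.

21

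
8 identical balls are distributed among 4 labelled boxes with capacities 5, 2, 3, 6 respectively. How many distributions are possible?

64

Ignoring the caps, the number of non-negative solutions to x_1+…+x_4 = 8 is C(11,3) = 165.
Subtract solutions that violate a single cap (substitute x_i' = x_i − (cap_i+1)): x_1 ≥ 6 gives C(5,3) = 10; x_2 ≥ 3 gives C(8,3) = 56; x_3 ≥ 4 gives C(7,3) = 35; x_4 ≥ 7 gives C(4,3) = 4. Together 105.
Add back pairs where two caps are both exceeded: 0 + 0 + 0 + 4 + 0 + 0 = 4.
By inclusion–exclusion the count is 165 − 105 + 4 = 64.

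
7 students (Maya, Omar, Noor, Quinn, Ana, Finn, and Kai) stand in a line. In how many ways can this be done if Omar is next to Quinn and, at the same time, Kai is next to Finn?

Treat {Omar,Quinn} as one block (2 orders) and {Kai,Finn} as another (2 orders).
That leaves 5 units to arrange: 2 × 2 × 5! = 4 × 120 = 480.

480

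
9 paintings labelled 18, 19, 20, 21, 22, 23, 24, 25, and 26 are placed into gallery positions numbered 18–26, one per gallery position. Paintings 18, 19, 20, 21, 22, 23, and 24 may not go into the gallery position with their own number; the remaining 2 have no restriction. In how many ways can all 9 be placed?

165016

Let Aᵢ (for 18 ≤ i ≤ 24) be the placements that put painting i in its forbidden gallery position. Any j of these fix j positions, leaving (9−j)! ways to fill the rest, and there are C(7,j) ways to pick which j.
By inclusion–exclusion, the number of valid placements is Σ_{j=0}^{7} (−1)^j C(7,j)·(9−j)!.
Computing: 362880 − 282240 + 105840 − 25200 + 4200 − 504 + 42 − 2 = 165016.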